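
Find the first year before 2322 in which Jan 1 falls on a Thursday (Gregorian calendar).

Jan 1 advances by 2 weekdays after a leap year and by 1 after a common year.
2322: Jan 1 is Sunday.
2321: Saturday
2320: Thursday (leap)
2320 begins on a Thursday

2320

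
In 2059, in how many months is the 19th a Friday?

Check the 19th of each month of 2059: Jan 19: Sun, Feb 19: Wed, Mar 19: Wed, Apr 19: Sat, May 19: Mon, Jun 19: Thu, Jul 19: Sat, Aug 19: Tue, Sep 19: Fri, Oct 19: Sun, Nov 19: Wed, Dec 19: Fri.
Friday occurs in September, December — 2 months.

2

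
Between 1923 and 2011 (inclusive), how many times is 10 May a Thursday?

13

Track 10 May's weekday year by year (advancing +1, or +2 across a Feb 29):
  1923: Thu ✓  1924: Sat (+2)  1925: Sun (+1)  1926: Mon (+1)  1927: Tue (+1)
  1928: Thu (+2) ✓  1929: Fri (+1)  1930: Sat (+1)  1931: Sun (+1)  1932: Tue (+2)
  1933: Wed (+1)  1934: Thu (+1) ✓  1935: Fri (+1)  1936: Sun (+2)  … (61 more years) …
  1998: Sun (+1)  1999: Mon (+1)  2000: Wed (+2)  2001: Thu (+1) ✓  2002: Fri (+1)
  2003: Sat (+1)  2004: Mon (+2)  2005: Tue (+1)  2006: Wed (+1)  2007: Thu (+1) ✓
  2008: Sat (+2)  2009: Sun (+1)  2010: Mon (+1)  2011: Tue (+1)
Thursday years: 1923, 1928, 1934, 1945, 1951, 1956, 1962, 1973, 1979, 1984, 1990, 2001, 2007 — 13 in total.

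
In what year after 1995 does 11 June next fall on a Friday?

From one year to the next, a fixed date's weekday advances by 1, or by 2 when a Feb 29 lies between the two dates.
1995: June 11 is Sunday.
1996: Tuesday (+2)
1997: Wednesday (+1)
1998: Thursday (+1)
1999: Friday (+1)
11 June falls on a Friday in 1999.

1999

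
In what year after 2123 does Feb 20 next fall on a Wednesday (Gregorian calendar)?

2126

From one year to the next, a fixed date's weekday advances by 1, or by 2 when a Feb 29 lies between the two dates.
2123: February 20 is Saturday.
2124: Sunday (+1)
2125: Tuesday (+2)
2126: Wednesday (+1)
Feb 20 falls on a Wednesday in 2126.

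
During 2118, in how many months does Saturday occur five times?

5

A month of length L has five Saturdays iff its first Saturday is on day ≤ L−28 (so day 1–3 in a 31-day month, 1–2 in a 30-day month, day 1 in a leap February).
Checking each month of 2118: Jan starts Sat (31d) ✓; Feb starts Tue (28d); Mar starts Tue (31d); Apr starts Fri (30d) ✓; May starts Sun (31d); Jun starts Wed (30d); Jul starts Fri (31d) ✓; Aug starts Mon (31d); Sep starts Thu (30d); Oct starts Sat (31d) ✓; Nov starts Tue (30d); Dec starts Thu (31d) ✓.
Five-Saturday months: January, April, July, October, December → 5.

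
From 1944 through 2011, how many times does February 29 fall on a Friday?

Leap years in 1944–2011: 17 of them.
Feb 29 weekday advances by 5 (mod 7) from one leap year to the next four years later (or differs when a century non-leap intervenes).
Leap-day weekdays: 1944:Tue 1948:Sun 1952:Fri✓ 1956:Wed 1960:Mon 1964:Sat 1968:Thu 1972:Tue 1976:Sun 1980:Fri✓ 1984:Wed 1988:Mon 1992:Sat 1996:Thu 2000:Tue 2004:Sun 2008:Fri✓
Friday: 1952, 1980, 2008 → 3.

3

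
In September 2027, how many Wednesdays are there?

5

September 2027 has 30 days and begins on Wednesday.
The first Wednesday is September 1.
Wednesdays fall on 1, 8, 15, 22, 29 — that's 5.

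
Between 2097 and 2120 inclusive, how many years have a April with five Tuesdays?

7

April has 30 days; it has five Tuesdays when Tuesday falls among the first (month-length − 28) days — i.e. when April 1 is one of Tuesday/Monday.
April 1 by year: 2097:Mon✓ 2098:Tue✓ 2099:Wed 2100:Thu 2101:Fri 2102:Sat 2103:Sun 2104:Tue✓ 2105:Wed 2106:Thu 2107:Fri 2108:Sun 2109:Mon✓ 2110:Tue✓ 2111:Wed 2112:Fri 2113:Sat 2114:Sun 2115:Mon✓ 2116:Wed 2117:Thu 2118:Fri 2119:Sat 2120:Mon✓
Years with five Tuesdays: 2097, 2098, 2104, 2109, 2110, 2115, 2120 → 7.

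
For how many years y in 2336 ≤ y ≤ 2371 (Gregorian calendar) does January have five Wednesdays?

January has 31 days; it has five Wednesdays when Wednesday falls among the first (month-length − 28) days — i.e. when January 1 is one of Wednesday/Tuesday/Monday.
January 1 by year: 2336:Wed✓ 2337:Fri 2338:Sat 2339:Sun 2340:Mon✓ 2341:Wed✓ 2342:Thu 2343:Fri 2344:Sat 2345:Mon✓ 2346:Tue✓ 2347:Wed✓ 2348:Thu 2349:Sat 2350:Sun …(6 more)… 2357:Tue✓ 2358:Wed✓ 2359:Thu 2360:Fri 2361:Sun 2362:Mon✓ 2363:Tue✓ 2364:Wed✓ 2365:Fri 2366:Sat 2367:Sun 2368:Mon✓ 2369:Wed✓ 2370:Thu 2371:Fri
Years with five Wednesdays: 2336, 2340, 2341, 2345, 2346, 2347, 2351, 2352, 2357, 2358, 2362, 2363, 2364, 2368, 2369 → 15.

15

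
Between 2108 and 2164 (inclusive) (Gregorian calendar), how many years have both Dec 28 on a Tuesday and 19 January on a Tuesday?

Check each year's weekday for Dec 28 and 19 January:
  2108: Fri/Thu  2109: Sat/Sat  2110: Sun/Sun  2111: Mon/Mon  2112: Wed/Tue  2113: Thu/Thu  2114: Fri/Fri  2115: Sat/Sat  2116: Mon/Sun  2117: Tue/Tue ✓  2118: Wed/Wed  2119: Thu/Thu  2120: Sat/Fri  2121: Sun/Sun  …(29 more)…  2151: Tue/Tue ✓  2152: Thu/Wed  2153: Fri/Fri  2154: Sat/Sat  2155: Sun/Sun  2156: Tue/Mon  2157: Wed/Wed  2158: Thu/Thu  2159: Fri/Fri  2160: Sun/Sat  2161: Mon/Mon  2162: Tue/Tue ✓  2163: Wed/Wed  2164: Fri/Thu
Both conditions hold in: 2117, 2123, 2134, 2145, 2151, 2162 — 6.

6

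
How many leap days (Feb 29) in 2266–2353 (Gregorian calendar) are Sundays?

Leap years in 2266–2353: 21 of them.
Feb 29 weekday advances by 5 (mod 7) from one leap year to the next four years later (or differs when a century non-leap intervenes).
Leap-day weekdays: 2268:Sat 2272:Thu 2276:Tue 2280:Sun✓ 2284:Fri 2288:Wed 2292:Mon 2296:Sat 2304:Mon 2308:Sat 2312:Thu 2316:Tue 2320:Sun✓ 2324:Fri 2328:Wed 2332:Mon 2336:Sat 2340:Thu 2344:Tue 2348:Sun✓ 2352:Fri
Sunday: 2280, 2320, 2348 → 3.

3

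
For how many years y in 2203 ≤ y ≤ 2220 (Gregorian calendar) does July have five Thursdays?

7

July has 31 days; it has five Thursdays when Thursday falls among the first (month-length − 28) days — i.e. when July 1 is one of Thursday/Wednesday/Tuesday.
July 1 by year: 2203:Fri 2204:Sun 2205:Mon 2206:Tue✓ 2207:Wed✓ 2208:Fri 2209:Sat 2210:Sun 2211:Mon 2212:Wed✓ 2213:Thu✓ 2214:Fri 2215:Sat 2216:Mon 2217:Tue✓ 2218:Wed✓ 2219:Thu✓ 2220:Sat
Years with five Thursdays: 2206, 2207, 2212, 2213, 2217, 2218, 2219 → 7.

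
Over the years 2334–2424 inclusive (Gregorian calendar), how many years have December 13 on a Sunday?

Track December 13's weekday year by year (advancing +1, or +2 across a Feb 29):
  2334: Thu  2335: Fri (+1)  2336: Sun (+2) ✓  2337: Mon (+1)  2338: Tue (+1)
  2339: Wed (+1)  2340: Fri (+2)  2341: Sat (+1)  2342: Sun (+1) ✓  2343: Mon (+1)
  2344: Wed (+2)  2345: Thu (+1)  2346: Fri (+1)  2347: Sat (+1)  … (63 more years) …
  2411: Tue (+1)  2412: Thu (+2)  2413: Fri (+1)  2414: Sat (+1)  2415: Sun (+1) ✓
  2416: Tue (+2)  2417: Wed (+1)  2418: Thu (+1)  2419: Fri (+1)  2420: Sun (+2) ✓
  2421: Mon (+1)  2422: Tue (+1)  2423: Wed (+1)  2424: Fri (+2)
Sunday years: 2336, 2342, 2353, 2359, 2364, 2370, 2381, 2387, 2392, 2398, 2409, 2415, 2420 — 13 in total.

13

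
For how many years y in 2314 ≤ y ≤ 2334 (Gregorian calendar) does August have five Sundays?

9

August has 31 days; it has five Sundays when Sunday falls among the first (month-length − 28) days — i.e. when August 1 is one of Sunday/Saturday/Friday.
August 1 by year: 2314:Sat✓ 2315:Sun✓ 2316:Tue 2317:Wed 2318:Thu 2319:Fri✓ 2320:Sun✓ 2321:Mon 2322:Tue 2323:Wed 2324:Fri✓ 2325:Sat✓ 2326:Sun✓ 2327:Mon 2328:Wed 2329:Thu 2330:Fri✓ 2331:Sat✓ 2332:Mon 2333:Tue 2334:Wed
Years with five Sundays: 2314, 2315, 2319, 2320, 2324, 2325, 2326, 2330, 2331 → 9.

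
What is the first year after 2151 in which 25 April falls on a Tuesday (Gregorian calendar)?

2152

From one year to the next, a fixed date's weekday advances by 1, or by 2 when a Feb 29 lies between the two dates.
2151: April 25 is Sunday.
2152: Tuesday (+2)
25 April falls on a Tuesday in 2152.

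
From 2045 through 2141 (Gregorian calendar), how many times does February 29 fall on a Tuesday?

Leap years in 2045–2141: 23 of them.
Feb 29 weekday advances by 5 (mod 7) from one leap year to the next four years later (or differs when a century non-leap intervenes).
Leap-day weekdays: 2048:Sat 2052:Thu 2056:Tue✓ 2060:Sun 2064:Fri 2068:Wed 2072:Mon 2076:Sat 2080:Thu 2084:Tue✓ 2088:Sun 2092:Fri 2096:Wed 2104:Fri 2108:Wed 2112:Mon 2116:Sat 2120:Thu 2124:Tue✓ 2128:Sun 2132:Fri 2136:Wed 2140:Mon
Tuesday: 2056, 2084, 2124 → 3.

3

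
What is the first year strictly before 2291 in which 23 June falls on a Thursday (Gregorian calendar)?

2287

From one year to the next, a fixed date's weekday advances by 1, or by 2 when a Feb 29 lies between the two dates.
2291: June 23 is Tuesday.
2290: Monday (−1)
2289: Sunday (−1)
2288: Saturday (−1)
2287: Thursday (−2)
23 June falls on a Thursday in 2287.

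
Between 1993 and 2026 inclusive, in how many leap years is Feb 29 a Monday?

Leap years in 1993–2026: 8 of them.
Feb 29 weekday advances by 5 (mod 7) from one leap year to the next four years later (or differs when a century non-leap intervenes).
Leap-day weekdays: 1996:Thu 2000:Tue 2004:Sun 2008:Fri 2012:Wed 2016:Mon✓ 2020:Sat 2024:Thu
Monday: 2016 → 1.

1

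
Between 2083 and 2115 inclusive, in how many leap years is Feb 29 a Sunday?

1

Leap years in 2083–2115: 7 of them.
Feb 29 weekday advances by 5 (mod 7) from one leap year to the next four years later (or differs when a century non-leap intervenes).
Leap-day weekdays: 2084:Tue 2088:Sun✓ 2092:Fri 2096:Wed 2104:Fri 2108:Wed 2112:Mon
Sunday: 2088 → 1.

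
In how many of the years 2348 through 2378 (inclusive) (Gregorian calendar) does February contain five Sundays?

2

February has 28 days (29 in leap years); it has five Sundays when Sunday falls among the first (month-length − 28) days — i.e. when February 1 is Sunday in a leap year (never in a common year).
February 1 by year: 2348:Sun✓ 2349:Tue 2350:Wed 2351:Thu 2352:Fri 2353:Sun 2354:Mon 2355:Tue 2356:Wed 2357:Fri 2358:Sat 2359:Sun 2360:Mon 2361:Wed 2362:Thu 2363:Fri 2364:Sat 2365:Mon 2366:Tue 2367:Wed 2368:Thu 2369:Sat 2370:Sun 2371:Mon 2372:Tue 2373:Thu 2374:Fri 2375:Sat 2376:Sun✓ 2377:Tue 2378:Wed
Years with five Sundays: 2348, 2376 → 2.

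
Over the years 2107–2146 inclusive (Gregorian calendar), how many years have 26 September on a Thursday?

6

Track 26 September's weekday year by year (advancing +1, or +2 across a Feb 29):
  2107: Mon  2108: Wed (+2)  2109: Thu (+1) ✓  2110: Fri (+1)  2111: Sat (+1)
  2112: Mon (+2)  2113: Tue (+1)  2114: Wed (+1)  2115: Thu (+1) ✓  2116: Sat (+2)
  2117: Sun (+1)  2118: Mon (+1)  2119: Tue (+1)  2120: Thu (+2) ✓  … (12 more years) …
  2133: Sat (+1)  2134: Sun (+1)  2135: Mon (+1)  2136: Wed (+2)  2137: Thu (+1) ✓
  2138: Fri (+1)  2139: Sat (+1)  2140: Mon (+2)  2141: Tue (+1)  2142: Wed (+1)
  2143: Thu (+1) ✓  2144: Sat (+2)  2145: Sun (+1)  2146: Mon (+1)
Thursday years: 2109, 2115, 2120, 2126, 2137, 2143 — 6 in total.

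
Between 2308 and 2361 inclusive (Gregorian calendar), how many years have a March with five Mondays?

24

March has 31 days; it has five Mondays when Monday falls among the first (month-length − 28) days — i.e. when March 1 is one of Monday/Sunday/Saturday.
March 1 by year: 2308:Sun✓ 2309:Mon✓ 2310:Tue 2311:Wed 2312:Fri 2313:Sat✓ 2314:Sun✓ 2315:Mon✓ 2316:Wed 2317:Thu 2318:Fri 2319:Sat✓ 2320:Mon✓ 2321:Tue 2322:Wed …(24 more)… 2347:Sat✓ 2348:Mon✓ 2349:Tue 2350:Wed 2351:Thu 2352:Sat✓ 2353:Sun✓ 2354:Mon✓ 2355:Tue 2356:Thu 2357:Fri 2358:Sat✓ 2359:Sun✓ 2360:Tue 2361:Wed
Years with five Mondays: 2308, 2309, 2313, 2314, 2315, 2319, 2320, 2324, 2325, 2326, 2330, 2331, 2336, 2337, 2341, 2342, 2343, 2347, 2348, 2352, 2353, 2354, 2358, 2359 → 24.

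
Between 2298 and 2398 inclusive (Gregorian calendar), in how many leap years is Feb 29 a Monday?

4

Leap years in 2298–2398: 24 of them.
Feb 29 weekday advances by 5 (mod 7) from one leap year to the next four years later (or differs when a century non-leap intervenes).
Leap-day weekdays: 2304:Mon✓ 2308:Sat 2312:Thu 2316:Tue 2320:Sun 2324:Fri 2328:Wed 2332:Mon✓ 2336:Sat 2340:Thu 2344:Tue 2348:Sun 2352:Fri 2356:Wed 2360:Mon✓ 2364:Sat 2368:Thu 2372:Tue 2376:Sun 2380:Fri 2384:Wed 2388:Mon✓ 2392:Sat 2396:Thu
Monday: 2304, 2332, 2360, 2388 → 4.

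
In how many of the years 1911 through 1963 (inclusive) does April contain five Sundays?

April has 30 days; it has five Sundays when Sunday falls among the first (month-length − 28) days — i.e. when April 1 is one of Sunday/Saturday.
April 1 by year: 1911:Sat✓ 1912:Mon 1913:Tue 1914:Wed 1915:Thu 1916:Sat✓ 1917:Sun✓ 1918:Mon 1919:Tue 1920:Thu 1921:Fri 1922:Sat✓ 1923:Sun✓ 1924:Tue 1925:Wed …(23 more)… 1949:Fri 1950:Sat✓ 1951:Sun✓ 1952:Tue 1953:Wed 1954:Thu 1955:Fri 1956:Sun✓ 1957:Mon 1958:Tue 1959:Wed 1960:Fri 1961:Sat✓ 1962:Sun✓ 1963:Mon
Years with five Sundays: 1911, 1916, 1917, 1922, 1923, 1928, 1933, 1934, 1939, 1944, 1945, 1950, 1951, 1956, 1961, 1962 → 16.

16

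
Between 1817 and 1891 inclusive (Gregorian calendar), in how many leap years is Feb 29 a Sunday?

Leap years in 1817–1891: 18 of them.
Feb 29 weekday advances by 5 (mod 7) from one leap year to the next four years later (or differs when a century non-leap intervenes).
Leap-day weekdays: 1820:Tue 1824:Sun✓ 1828:Fri 1832:Wed 1836:Mon 1840:Sat 1844:Thu 1848:Tue 1852:Sun✓ 1856:Fri 1860:Wed 1864:Mon 1868:Sat 1872:Thu 1876:Tue 1880:Sun✓ 1884:Fri 1888:Wed
Sunday: 1824, 1852, 1880 → 3.

3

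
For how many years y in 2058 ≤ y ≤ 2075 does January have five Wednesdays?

January has 31 days; it has five Wednesdays when Wednesday falls among the first (month-length − 28) days — i.e. when January 1 is one of Wednesday/Tuesday/Monday.
January 1 by year: 2058:Tue✓ 2059:Wed✓ 2060:Thu 2061:Sat 2062:Sun 2063:Mon✓ 2064:Tue✓ 2065:Thu 2066:Fri 2067:Sat 2068:Sun 2069:Tue✓ 2070:Wed✓ 2071:Thu 2072:Fri 2073:Sun 2074:Mon✓ 2075:Tue✓
Years with five Wednesdays: 2058, 2059, 2063, 2064, 2069, 2070, 2074, 2075 → 8.

8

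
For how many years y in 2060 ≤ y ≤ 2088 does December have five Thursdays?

13

December has 31 days; it has five Thursdays when Thursday falls among the first (month-length − 28) days — i.e. when December 1 is one of Thursday/Wednesday/Tuesday.
December 1 by year: 2060:Wed✓ 2061:Thu✓ 2062:Fri 2063:Sat 2064:Mon 2065:Tue✓ 2066:Wed✓ 2067:Thu✓ 2068:Sat 2069:Sun 2070:Mon 2071:Tue✓ 2072:Thu✓ 2073:Fri 2074:Sat 2075:Sun 2076:Tue✓ 2077:Wed✓ 2078:Thu✓ 2079:Fri 2080:Sun 2081:Mon 2082:Tue✓ 2083:Wed✓ 2084:Fri 2085:Sat 2086:Sun 2087:Mon 2088:Wed✓
Years with five Thursdays: 2060, 2061, 2065, 2066, 2067, 2071, 2072, 2076, 2077, 2078, 2082, 2083, 2088 → 13.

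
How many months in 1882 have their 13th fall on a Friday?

2

Check the 13th of each month of 1882: Jan 13: Fri, Feb 13: Mon, Mar 13: Mon, Apr 13: Thu, May 13: Sat, Jun 13: Tue, Jul 13: Thu, Aug 13: Sun, Sep 13: Wed, Oct 13: Fri, Nov 13: Mon, Dec 13: Wed.
Friday occurs in January, October — 2 months.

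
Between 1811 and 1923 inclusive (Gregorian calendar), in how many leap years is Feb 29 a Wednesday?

Leap years in 1811–1923: 27 of them.
Feb 29 weekday advances by 5 (mod 7) from one leap year to the next four years later (or differs when a century non-leap intervenes).
Leap-day weekdays: 1812:Sat 1816:Thu 1820:Tue 1824:Sun 1828:Fri 1832:Wed✓ 1836:Mon 1840:Sat 1844:Thu 1848:Tue 1852:Sun 1856:Fri 1860:Wed✓ 1864:Mon 1868:Sat 1872:Thu 1876:Tue 1880:Sun 1884:Fri 1888:Wed✓ 1892:Mon 1896:Sat 1904:Mon 1908:Sat 1912:Thu 1916:Tue 1920:Sun
Wednesday: 1832, 1860, 1888 → 3.

3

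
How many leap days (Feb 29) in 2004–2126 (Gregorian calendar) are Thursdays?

4

Leap years in 2004–2126: 30 of them.
Feb 29 weekday advances by 5 (mod 7) from one leap year to the next four years later (or differs when a century non-leap intervenes).
Leap-day weekdays: 2004:Sun 2008:Fri 2012:Wed 2016:Mon 2020:Sat 2024:Thu✓ 2028:Tue 2032:Sun 2036:Fri 2040:Wed 2044:Mon 2048:Sat 2052:Thu✓ …(4 more)… 2072:Mon 2076:Sat 2080:Thu✓ 2084:Tue 2088:Sun 2092:Fri 2096:Wed 2104:Fri 2108:Wed 2112:Mon 2116:Sat 2120:Thu✓ 2124:Tue
Thursday: 2024, 2052, 2080, 2120 → 4.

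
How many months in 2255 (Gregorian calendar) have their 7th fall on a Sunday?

Check the 7th of each month of 2255: Jan 7: Sun, Feb 7: Wed, Mar 7: Wed, Apr 7: Sat, May 7: Mon, Jun 7: Thu, Jul 7: Sat, Aug 7: Tue, Sep 7: Fri, Oct 7: Sun, Nov 7: Wed, Dec 7: Fri.
Sunday occurs in January, October — 2 months.

2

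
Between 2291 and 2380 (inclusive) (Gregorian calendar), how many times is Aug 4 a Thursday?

Track Aug 4's weekday year by year (advancing +1, or +2 across a Feb 29):
  2291: Tue  2292: Thu (+2) ✓  2293: Fri (+1)  2294: Sat (+1)  2295: Sun (+1)
  2296: Tue (+2)  2297: Wed (+1)  2298: Thu (+1) ✓  2299: Fri (+1)  2300: Sat (+1)
  2301: Sun (+1)  2302: Mon (+1)  2303: Tue (+1)  2304: Thu (+2) ✓  … (62 more years) …
  2367: Fri (+1)  2368: Sun (+2)  2369: Mon (+1)  2370: Tue (+1)  2371: Wed (+1)
  2372: Fri (+2)  2373: Sat (+1)  2374: Sun (+1)  2375: Mon (+1)  2376: Wed (+2)
  2377: Thu (+1) ✓  2378: Fri (+1)  2379: Sat (+1)  2380: Mon (+2)
Thursday years: 2292, 2298, 2304, 2310, 2321, 2327, 2332, 2338, 2349, 2355, 2360, 2366, 2377 — 13 in total.

13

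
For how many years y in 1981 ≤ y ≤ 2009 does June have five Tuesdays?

June has 30 days; it has five Tuesdays when Tuesday falls among the first (month-length − 28) days — i.e. when June 1 is one of Tuesday/Monday.
June 1 by year: 1981:Mon✓ 1982:Tue✓ 1983:Wed 1984:Fri 1985:Sat 1986:Sun 1987:Mon✓ 1988:Wed 1989:Thu 1990:Fri 1991:Sat 1992:Mon✓ 1993:Tue✓ 1994:Wed 1995:Thu 1996:Sat 1997:Sun 1998:Mon✓ 1999:Tue✓ 2000:Thu 2001:Fri 2002:Sat 2003:Sun 2004:Tue✓ 2005:Wed 2006:Thu 2007:Fri 2008:Sun 2009:Mon✓
Years with five Tuesdays: 1981, 1982, 1987, 1992, 1993, 1998, 1999, 2004, 2009 → 9.

9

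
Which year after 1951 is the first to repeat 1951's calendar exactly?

1962

Two years share a calendar iff Jan 1 falls on the same weekday and both are leap or both are common. 1951: Jan 1 is Monday, common year.
1952: Jan 1 Tuesday, leap
1953: Jan 1 Thursday, common
1954: Jan 1 Friday, common
1955: Jan 1 Saturday, common
1956: Jan 1 Sunday, leap
1957: Jan 1 Tuesday, common
1958: Jan 1 Wednesday, common
1959: Jan 1 Thursday, common
1960: Jan 1 Friday, leap
1961: Jan 1 Sunday, common
1962: Jan 1 Monday, common
1962 matches on both conditions.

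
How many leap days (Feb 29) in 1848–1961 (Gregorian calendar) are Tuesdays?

Leap years in 1848–1961: 28 of them.
Feb 29 weekday advances by 5 (mod 7) from one leap year to the next four years later (or differs when a century non-leap intervenes).
Leap-day weekdays: 1848:Tue✓ 1852:Sun 1856:Fri 1860:Wed 1864:Mon 1868:Sat 1872:Thu 1876:Tue✓ 1880:Sun 1884:Fri 1888:Wed 1892:Mon 1896:Sat 1904:Mon 1908:Sat 1912:Thu 1916:Tue✓ 1920:Sun 1924:Fri 1928:Wed 1932:Mon 1936:Sat 1940:Thu 1944:Tue✓ 1948:Sun 1952:Fri 1956:Wed 1960:Mon
Tuesday: 1848, 1876, 1916, 1944 → 4.

4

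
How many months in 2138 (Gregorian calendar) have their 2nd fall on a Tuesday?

Check the 2nd of each month of 2138: Jan 2: Thu, Feb 2: Sun, Mar 2: Sun, Apr 2: Wed, May 2: Fri, Jun 2: Mon, Jul 2: Wed, Aug 2: Sat, Sep 2: Tue, Oct 2: Thu, Nov 2: Sun, Dec 2: Tue.
Tuesday occurs in September, December — 2 months.

2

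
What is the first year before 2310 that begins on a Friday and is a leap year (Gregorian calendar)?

Jan 1 advances by 2 weekdays after a leap year and by 1 after a common year.
2310: Jan 1 is Saturday.
2309: Friday
2308: Wednesday (leap)
2307: Tuesday
2306: Monday
2305: Sunday
2304: Friday (leap)
2304 begins on a Friday and is a leap year.

2304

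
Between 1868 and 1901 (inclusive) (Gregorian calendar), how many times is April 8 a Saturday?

Track April 8's weekday year by year (advancing +1, or +2 across a Feb 29):
  1868: Wed  1869: Thu (+1)  1870: Fri (+1)  1871: Sat (+1) ✓  1872: Mon (+2)
  1873: Tue (+1)  1874: Wed (+1)  1875: Thu (+1)  1876: Sat (+2) ✓  1877: Sun (+1)
  1878: Mon (+1)  1879: Tue (+1)  1880: Thu (+2)  1881: Fri (+1)  … (6 more years) …
  1888: Sun (+2)  1889: Mon (+1)  1890: Tue (+1)  1891: Wed (+1)  1892: Fri (+2)
  1893: Sat (+1) ✓  1894: Sun (+1)  1895: Mon (+1)  1896: Wed (+2)  1897: Thu (+1)
  1898: Fri (+1)  1899: Sat (+1) ✓  1900: Sun (+1)  1901: Mon (+1)
Saturday years: 1871, 1876, 1882, 1893, 1899 — 5 in total.

5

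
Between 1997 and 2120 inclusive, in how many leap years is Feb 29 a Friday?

Leap years in 1997–2120: 30 of them.
Feb 29 weekday advances by 5 (mod 7) from one leap year to the next four years later (or differs when a century non-leap intervenes).
Leap-day weekdays: 2000:Tue 2004:Sun 2008:Fri✓ 2012:Wed 2016:Mon 2020:Sat 2024:Thu 2028:Tue 2032:Sun 2036:Fri✓ 2040:Wed 2044:Mon 2048:Sat …(4 more)… 2068:Wed 2072:Mon 2076:Sat 2080:Thu 2084:Tue 2088:Sun 2092:Fri✓ 2096:Wed 2104:Fri✓ 2108:Wed 2112:Mon 2116:Sat 2120:Thu
Friday: 2008, 2036, 2064, 2092, 2104 → 5.

5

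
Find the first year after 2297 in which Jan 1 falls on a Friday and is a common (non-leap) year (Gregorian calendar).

2309

Jan 1 advances by 2 weekdays after a leap year and by 1 after a common year.
2297: Jan 1 is Friday.
2298: Saturday
2299: Sunday
2300: Monday
2301: Tuesday
2302: Wednesday
2303: Thursday
2304: Friday (leap)
2305: Sunday
2306: Monday
2307: Tuesday
2308: Wednesday (leap)
2309: Friday
2309 begins on a Friday and is a common year.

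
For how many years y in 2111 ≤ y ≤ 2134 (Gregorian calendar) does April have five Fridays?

7

April has 30 days; it has five Fridays when Friday falls among the first (month-length − 28) days — i.e. when April 1 is one of Friday/Thursday.
April 1 by year: 2111:Wed 2112:Fri✓ 2113:Sat 2114:Sun 2115:Mon 2116:Wed 2117:Thu✓ 2118:Fri✓ 2119:Sat 2120:Mon 2121:Tue 2122:Wed 2123:Thu✓ 2124:Sat 2125:Sun 2126:Mon 2127:Tue 2128:Thu✓ 2129:Fri✓ 2130:Sat 2131:Sun 2132:Tue 2133:Wed 2134:Thu✓
Years with five Fridays: 2112, 2117, 2118, 2123, 2128, 2129, 2134 → 7.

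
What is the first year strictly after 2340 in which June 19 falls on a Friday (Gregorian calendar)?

2342

From one year to the next, a fixed date's weekday advances by 1, or by 2 when a Feb 29 lies between the two dates.
2340: June 19 is Wednesday.
2341: Thursday (+1)
2342: Friday (+1)
June 19 falls on a Friday in 2342.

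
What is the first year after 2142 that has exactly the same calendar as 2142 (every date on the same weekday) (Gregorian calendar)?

2153

Two years share a calendar iff Jan 1 falls on the same weekday and both are leap or both are common. 2142: Jan 1 is Monday, common year.
2143: Jan 1 Tuesday, common
2144: Jan 1 Wednesday, leap
2145: Jan 1 Friday, common
2146: Jan 1 Saturday, common
2147: Jan 1 Sunday, common
2148: Jan 1 Monday, leap
2149: Jan 1 Wednesday, common
2150: Jan 1 Thursday, common
2151: Jan 1 Friday, common
2152: Jan 1 Saturday, leap
2153: Jan 1 Monday, common
2153 matches on both conditions.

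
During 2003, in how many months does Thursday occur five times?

A month of length L has five Thursdays iff its first Thursday is on day ≤ L−28 (so day 1–3 in a 31-day month, 1–2 in a 30-day month, day 1 in a leap February).
Checking each month of 2003: Jan starts Wed (31d) ✓; Feb starts Sat (28d); Mar starts Sat (31d); Apr starts Tue (30d); May starts Thu (31d) ✓; Jun starts Sun (30d); Jul starts Tue (31d) ✓; Aug starts Fri (31d); Sep starts Mon (30d); Oct starts Wed (31d) ✓; Nov starts Sat (30d); Dec starts Mon (31d).
Five-Thursday months: January, May, July, October → 4.

4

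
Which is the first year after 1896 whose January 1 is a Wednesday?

Jan 1 advances by 2 weekdays after a leap year and by 1 after a common year.
1896: Jan 1 is Wednesday (leap).
1897: Friday
1898: Saturday
1899: Sunday
1900: Monday
1901: Tuesday
1902: Wednesday
1902 begins on a Wednesday

1902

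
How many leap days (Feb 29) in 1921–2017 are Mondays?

4

Leap years in 1921–2017: 24 of them.
Feb 29 weekday advances by 5 (mod 7) from one leap year to the next four years later (or differs when a century non-leap intervenes).
Leap-day weekdays: 1924:Fri 1928:Wed 1932:Mon✓ 1936:Sat 1940:Thu 1944:Tue 1948:Sun 1952:Fri 1956:Wed 1960:Mon✓ 1964:Sat 1968:Thu 1972:Tue 1976:Sun 1980:Fri 1984:Wed 1988:Mon✓ 1992:Sat 1996:Thu 2000:Tue 2004:Sun 2008:Fri 2012:Wed 2016:Mon✓
Monday: 1932, 1960, 1988, 2016 → 4.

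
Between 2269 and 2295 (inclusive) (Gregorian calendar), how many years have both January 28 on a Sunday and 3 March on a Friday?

0

Check each year's weekday for January 28 and 3 March:
  2269: Thu/Wed  2270: Fri/Thu  2271: Sat/Fri  2272: Sun/Sun  2273: Tue/Mon  2274: Wed/Tue  2275: Thu/Wed  2276: Fri/Fri  2277: Sun/Sat  2278: Mon/Sun  2279: Tue/Mon  2280: Wed/Wed  2281: Fri/Thu  2282: Sat/Fri  2283: Sun/Sat  2284: Mon/Mon  2285: Wed/Tue  2286: Thu/Wed  2287: Fri/Thu  2288: Sat/Sat  2289: Mon/Sun  2290: Tue/Mon  2291: Wed/Tue  2292: Thu/Thu  2293: Sat/Fri  2294: Sun/Sat  2295: Mon/Sun
Both conditions hold in: no year — 0.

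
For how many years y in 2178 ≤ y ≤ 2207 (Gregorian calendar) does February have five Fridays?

1

February has 28 days (29 in leap years); it has five Fridays when Friday falls among the first (month-length − 28) days — i.e. when February 1 is Friday in a leap year (never in a common year).
February 1 by year: 2178:Sun 2179:Mon 2180:Tue 2181:Thu 2182:Fri 2183:Sat 2184:Sun 2185:Tue 2186:Wed 2187:Thu 2188:Fri✓ 2189:Sun 2190:Mon 2191:Tue 2192:Wed 2193:Fri 2194:Sat 2195:Sun 2196:Mon 2197:Wed 2198:Thu 2199:Fri 2200:Sat 2201:Sun 2202:Mon 2203:Tue 2204:Wed 2205:Fri 2206:Sat 2207:Sun
Years with five Fridays: 2188 → 1.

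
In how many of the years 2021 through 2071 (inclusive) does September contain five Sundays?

14

September has 30 days; it has five Sundays when Sunday falls among the first (month-length − 28) days — i.e. when September 1 is one of Sunday/Saturday.
September 1 by year: 2021:Wed 2022:Thu 2023:Fri 2024:Sun✓ 2025:Mon 2026:Tue 2027:Wed 2028:Fri 2029:Sat✓ 2030:Sun✓ 2031:Mon 2032:Wed 2033:Thu 2034:Fri 2035:Sat✓ …(21 more)… 2057:Sat✓ 2058:Sun✓ 2059:Mon 2060:Wed 2061:Thu 2062:Fri 2063:Sat✓ 2064:Mon 2065:Tue 2066:Wed 2067:Thu 2068:Sat✓ 2069:Sun✓ 2070:Mon 2071:Tue
Years with five Sundays: 2024, 2029, 2030, 2035, 2040, 2041, 2046, 2047, 2052, 2057, 2058, 2063, 2068, 2069 → 14.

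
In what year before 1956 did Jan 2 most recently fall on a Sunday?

1955

From one year to the next, a fixed date's weekday advances by 1, or by 2 when a Feb 29 lies between the two dates.
1956: January 2 is Monday.
1955: Sunday (−1)
Jan 2 falls on a Sunday in 1955.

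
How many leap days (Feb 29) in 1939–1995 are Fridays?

2

Leap years in 1939–1995: 14 of them.
Feb 29 weekday advances by 5 (mod 7) from one leap year to the next four years later (or differs when a century non-leap intervenes).
Leap-day weekdays: 1940:Thu 1944:Tue 1948:Sun 1952:Fri✓ 1956:Wed 1960:Mon 1964:Sat 1968:Thu 1972:Tue 1976:Sun 1980:Fri✓ 1984:Wed 1988:Mon 1992:Sat
Friday: 1952, 1980 → 2.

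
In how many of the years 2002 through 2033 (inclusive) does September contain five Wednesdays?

9

September has 30 days; it has five Wednesdays when Wednesday falls among the first (month-length − 28) days — i.e. when September 1 is one of Wednesday/Tuesday.
September 1 by year: 2002:Sun 2003:Mon 2004:Wed✓ 2005:Thu 2006:Fri 2007:Sat 2008:Mon 2009:Tue✓ 2010:Wed✓ 2011:Thu 2012:Sat 2013:Sun 2014:Mon 2015:Tue✓ 2016:Thu 2017:Fri 2018:Sat 2019:Sun 2020:Tue✓ 2021:Wed✓ 2022:Thu 2023:Fri 2024:Sun 2025:Mon 2026:Tue✓ 2027:Wed✓ 2028:Fri 2029:Sat 2030:Sun 2031:Mon 2032:Wed✓ 2033:Thu
Years with five Wednesdays: 2004, 2009, 2010, 2015, 2020, 2021, 2026, 2027, 2032 → 9.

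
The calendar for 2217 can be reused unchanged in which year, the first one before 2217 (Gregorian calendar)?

Two years share a calendar iff Jan 1 falls on the same weekday and both are leap or both are common. 2217: Jan 1 is Wednesday, common year.
2216: Jan 1 Monday, leap
2215: Jan 1 Sunday, common
2214: Jan 1 Saturday, common
2213: Jan 1 Friday, common
2212: Jan 1 Wednesday, leap
2211: Jan 1 Tuesday, common
2210: Jan 1 Monday, common
2209: Jan 1 Sunday, common
2208: Jan 1 Friday, leap
2207: Jan 1 Thursday, common
2206: Jan 1 Wednesday, common
2206 matches on both conditions.

2206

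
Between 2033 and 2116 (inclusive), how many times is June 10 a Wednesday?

Track June 10's weekday year by year (advancing +1, or +2 across a Feb 29):
  2033: Fri  2034: Sat (+1)  2035: Sun (+1)  2036: Tue (+2)  2037: Wed (+1) ✓
  2038: Thu (+1)  2039: Fri (+1)  2040: Sun (+2)  2041: Mon (+1)  2042: Tue (+1)
  2043: Wed (+1) ✓  2044: Fri (+2)  2045: Sat (+1)  2046: Sun (+1)  … (56 more years) …
  2103: Sun (+1)  2104: Tue (+2)  2105: Wed (+1) ✓  2106: Thu (+1)  2107: Fri (+1)
  2108: Sun (+2)  2109: Mon (+1)  2110: Tue (+1)  2111: Wed (+1) ✓  2112: Fri (+2)
  2113: Sat (+1)  2114: Sun (+1)  2115: Mon (+1)  2116: Wed (+2) ✓
Wednesday years: 2037, 2043, 2048, 2054, 2065, 2071, 2076, 2082, 2093, 2099, 2105, 2111, 2116 — 13 in total.

13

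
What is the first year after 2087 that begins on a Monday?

Jan 1 advances by 2 weekdays after a leap year and by 1 after a common year.
2087: Jan 1 is Wednesday.
2088: Thursday (leap)
2089: Saturday
2090: Sunday
2091: Monday
2091 begins on a Monday

2091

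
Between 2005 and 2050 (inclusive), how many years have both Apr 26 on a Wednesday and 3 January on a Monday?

1

Check each year's weekday for Apr 26 and 3 January:
  2005: Tue/Mon  2006: Wed/Tue  2007: Thu/Wed  2008: Sat/Thu  2009: Sun/Sat  2010: Mon/Sun  2011: Tue/Mon  2012: Thu/Tue  2013: Fri/Thu  2014: Sat/Fri  2015: Sun/Sat  2016: Tue/Sun  2017: Wed/Tue  2018: Thu/Wed  …(18 more)…  2037: Sun/Sat  2038: Mon/Sun  2039: Tue/Mon  2040: Thu/Tue  2041: Fri/Thu  2042: Sat/Fri  2043: Sun/Sat  2044: Tue/Sun  2045: Wed/Tue  2046: Thu/Wed  2047: Fri/Thu  2048: Sun/Fri  2049: Mon/Sun  2050: Tue/Mon
Both conditions hold in: 2028 — 1.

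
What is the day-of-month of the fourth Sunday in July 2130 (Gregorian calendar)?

July 1, 2130 is a Saturday, so the first Sunday is the 2nd.
The fourth Sunday is 2 + 21 = 23.

23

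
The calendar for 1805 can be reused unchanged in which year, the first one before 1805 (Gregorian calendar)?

1799

Two years share a calendar iff Jan 1 falls on the same weekday and both are leap or both are common. 1805: Jan 1 is Tuesday, common year.
1804: Jan 1 Sunday, leap
1803: Jan 1 Saturday, common
1802: Jan 1 Friday, common
1801: Jan 1 Thursday, common
1800: Jan 1 Wednesday, common
1799: Jan 1 Tuesday, common
1799 matches on both conditions.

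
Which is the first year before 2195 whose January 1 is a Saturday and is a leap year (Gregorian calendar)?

2180

Jan 1 advances by 2 weekdays after a leap year and by 1 after a common year.
2195: Jan 1 is Thursday.
2194: Wednesday
2193: Tuesday
2192: Sunday (leap)
2191: Saturday
2190: Friday
2189: Thursday
2188: Tuesday (leap)
2187: Monday
2186: Sunday
2185: Saturday
2184: Thursday (leap)
2183: Wednesday
2182: Tuesday
2181: Monday
2180: Saturday (leap)
2180 begins on a Saturday and is a leap year.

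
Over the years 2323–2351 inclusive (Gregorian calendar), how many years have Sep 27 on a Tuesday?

4

Track Sep 27's weekday year by year (advancing +1, or +2 across a Feb 29):
  2323: Thu  2324: Sat (+2)  2325: Sun (+1)  2326: Mon (+1)  2327: Tue (+1) ✓
  2328: Thu (+2)  2329: Fri (+1)  2330: Sat (+1)  2331: Sun (+1)  2332: Tue (+2) ✓
  2333: Wed (+1)  2334: Thu (+1)  2335: Fri (+1)  2336: Sun (+2)  2337: Mon (+1)
  2338: Tue (+1) ✓  2339: Wed (+1)  2340: Fri (+2)  2341: Sat (+1)  2342: Sun (+1)
  2343: Mon (+1)  2344: Wed (+2)  2345: Thu (+1)  2346: Fri (+1)  2347: Sat (+1)
  2348: Mon (+2)  2349: Tue (+1) ✓  2350: Wed (+1)  2351: Thu (+1)
Tuesday years: 2327, 2332, 2338, 2349 — 4 in total.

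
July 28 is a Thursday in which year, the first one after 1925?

From one year to the next, a fixed date's weekday advances by 1, or by 2 when a Feb 29 lies between the two dates.
1925: July 28 is Tuesday.
1926: Wednesday (+1)
1927: Thursday (+1)
July 28 falls on a Thursday in 1927.

1927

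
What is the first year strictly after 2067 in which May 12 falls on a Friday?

2073

From one year to the next, a fixed date's weekday advances by 1, or by 2 when a Feb 29 lies between the two dates.
2067: May 12 is Thursday.
2068: Saturday (+2)
2069: Sunday (+1)
2070: Monday (+1)
2071: Tuesday (+1)
2072: Thursday (+2)
2073: Friday (+1)
May 12 falls on a Friday in 2073.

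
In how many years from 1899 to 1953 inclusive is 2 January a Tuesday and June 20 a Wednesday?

7

Check each year's weekday for 2 January and June 20:
  1899: Mon/Tue  1900: Tue/Wed ✓  1901: Wed/Thu  1902: Thu/Fri  1903: Fri/Sat  1904: Sat/Mon  1905: Mon/Tue  1906: Tue/Wed ✓  1907: Wed/Thu  1908: Thu/Sat  1909: Sat/Sun  1910: Sun/Mon  1911: Mon/Tue  1912: Tue/Thu  …(27 more)…  1940: Tue/Thu  1941: Thu/Fri  1942: Fri/Sat  1943: Sat/Sun  1944: Sun/Tue  1945: Tue/Wed ✓  1946: Wed/Thu  1947: Thu/Fri  1948: Fri/Sun  1949: Sun/Mon  1950: Mon/Tue  1951: Tue/Wed ✓  1952: Wed/Fri  1953: Fri/Sat
Both conditions hold in: 1900, 1906, 1917, 1923, 1934, 1945, 1951 — 7.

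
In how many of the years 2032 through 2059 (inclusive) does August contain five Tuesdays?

12

August has 31 days; it has five Tuesdays when Tuesday falls among the first (month-length − 28) days — i.e. when August 1 is one of Tuesday/Monday/Sunday.
August 1 by year: 2032:Sun✓ 2033:Mon✓ 2034:Tue✓ 2035:Wed 2036:Fri 2037:Sat 2038:Sun✓ 2039:Mon✓ 2040:Wed 2041:Thu 2042:Fri 2043:Sat 2044:Mon✓ 2045:Tue✓ 2046:Wed 2047:Thu 2048:Sat 2049:Sun✓ 2050:Mon✓ 2051:Tue✓ 2052:Thu 2053:Fri 2054:Sat 2055:Sun✓ 2056:Tue✓ 2057:Wed 2058:Thu 2059:Fri
Years with five Tuesdays: 2032, 2033, 2034, 2038, 2039, 2044, 2045, 2049, 2050, 2051, 2055, 2056 → 12.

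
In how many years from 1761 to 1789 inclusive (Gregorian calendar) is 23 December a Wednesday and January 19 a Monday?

Check each year's weekday for 23 December and January 19:
  1761: Wed/Mon ✓  1762: Thu/Tue  1763: Fri/Wed  1764: Sun/Thu  1765: Mon/Sat  1766: Tue/Sun  1767: Wed/Mon ✓  1768: Fri/Tue  1769: Sat/Thu  1770: Sun/Fri  1771: Mon/Sat  1772: Wed/Sun  1773: Thu/Tue  1774: Fri/Wed  1775: Sat/Thu  1776: Mon/Fri  1777: Tue/Sun  1778: Wed/Mon ✓  1779: Thu/Tue  1780: Sat/Wed  1781: Sun/Fri  1782: Mon/Sat  1783: Tue/Sun  1784: Thu/Mon  1785: Fri/Wed  1786: Sat/Thu  1787: Sun/Fri  1788: Tue/Sat  1789: Wed/Mon ✓
Both conditions hold in: 1761, 1767, 1778, 1789 — 4.

4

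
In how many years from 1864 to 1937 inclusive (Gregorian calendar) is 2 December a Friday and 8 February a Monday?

4

Check each year's weekday for 2 December and 8 February:
  1864: Fri/Mon ✓  1865: Sat/Wed  1866: Sun/Thu  1867: Mon/Fri  1868: Wed/Sat  1869: Thu/Mon  1870: Fri/Tue  1871: Sat/Wed  1872: Mon/Thu  1873: Tue/Sat  1874: Wed/Sun  1875: Thu/Mon  1876: Sat/Tue  1877: Sun/Thu  …(46 more)…  1924: Tue/Fri  1925: Wed/Sun  1926: Thu/Mon  1927: Fri/Tue  1928: Sun/Wed  1929: Mon/Fri  1930: Tue/Sat  1931: Wed/Sun  1932: Fri/Mon ✓  1933: Sat/Wed  1934: Sun/Thu  1935: Mon/Fri  1936: Wed/Sat  1937: Thu/Mon
Both conditions hold in: 1864, 1892, 1904, 1932 — 4.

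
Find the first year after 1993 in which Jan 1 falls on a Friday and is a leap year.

Jan 1 advances by 2 weekdays after a leap year and by 1 after a common year.
1993: Jan 1 is Friday.
1994: Saturday
1995: Sunday
1996: Monday (leap)
1997: Wednesday
1998: Thursday
1999: Friday
2000: Saturday (leap)
2001: Monday
2002: Tuesday
2003: Wednesday
2004: Thursday (leap)
2005: Saturday
2006: Sunday
2007: Monday
2008: Tuesday (leap)
2009: Thursday
2010: Friday
2011: Saturday
2012: Sunday (leap)
2013: Tuesday
2014: Wednesday
2015: Thursday
2016: Friday (leap)
2016 begins on a Friday and is a leap year.

2016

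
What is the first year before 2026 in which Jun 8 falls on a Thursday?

From one year to the next, a fixed date's weekday advances by 1, or by 2 when a Feb 29 lies between the two dates.
2026: June 8 is Monday.
2025: Sunday (−1)
2024: Saturday (−1)
2023: Thursday (−2)
Jun 8 falls on a Thursday in 2023.

2023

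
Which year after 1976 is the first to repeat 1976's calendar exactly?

2004

Two years share a calendar iff Jan 1 falls on the same weekday and both are leap or both are common. 1976: Jan 1 is Thursday, leap year.
1977: Jan 1 Saturday, common
1978: Jan 1 Sunday, common
1979: Jan 1 Monday, common
1980: Jan 1 Tuesday, leap
1981: Jan 1 Thursday, common
1982: Jan 1 Friday, common
1983: Jan 1 Saturday, common
1984: Jan 1 Sunday, leap
1985: Jan 1 Tuesday, common
1986: Jan 1 Wednesday, common
1987: Jan 1 Thursday, common
1988: Jan 1 Friday, leap
1989: Jan 1 Sunday, common
1990: Jan 1 Monday, common
1991: Jan 1 Tuesday, common
1992: Jan 1 Wednesday, leap
1993: Jan 1 Friday, common
1994: Jan 1 Saturday, common
1995: Jan 1 Sunday, common
1996: Jan 1 Monday, leap
1997: Jan 1 Wednesday, common
1998: Jan 1 Thursday, common
1999: Jan 1 Friday, common
2000: Jan 1 Saturday, leap
2001: Jan 1 Monday, common
2002: Jan 1 Tuesday, common
2003: Jan 1 Wednesday, common
2004: Jan 1 Thursday, leap
2004 matches on both conditions.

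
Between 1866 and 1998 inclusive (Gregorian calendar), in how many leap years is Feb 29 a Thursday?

5

Leap years in 1866–1998: 32 of them.
Feb 29 weekday advances by 5 (mod 7) from one leap year to the next four years later (or differs when a century non-leap intervenes).
Leap-day weekdays: 1868:Sat 1872:Thu✓ 1876:Tue 1880:Sun 1884:Fri 1888:Wed 1892:Mon 1896:Sat 1904:Mon 1908:Sat 1912:Thu✓ 1916:Tue 1920:Sun …(6 more)… 1948:Sun 1952:Fri 1956:Wed 1960:Mon 1964:Sat 1968:Thu✓ 1972:Tue 1976:Sun 1980:Fri 1984:Wed 1988:Mon 1992:Sat 1996:Thu✓
Thursday: 1872, 1912, 1940, 1968, 1996 → 5.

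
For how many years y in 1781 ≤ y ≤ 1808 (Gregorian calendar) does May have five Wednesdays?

11

May has 31 days; it has five Wednesdays when Wednesday falls among the first (month-length − 28) days — i.e. when May 1 is one of Wednesday/Tuesday/Monday.
May 1 by year: 1781:Tue✓ 1782:Wed✓ 1783:Thu 1784:Sat 1785:Sun 1786:Mon✓ 1787:Tue✓ 1788:Thu 1789:Fri 1790:Sat 1791:Sun 1792:Tue✓ 1793:Wed✓ 1794:Thu 1795:Fri 1796:Sun 1797:Mon✓ 1798:Tue✓ 1799:Wed✓ 1800:Thu 1801:Fri 1802:Sat 1803:Sun 1804:Tue✓ 1805:Wed✓ 1806:Thu 1807:Fri 1808:Sun
Years with five Wednesdays: 1781, 1782, 1786, 1787, 1792, 1793, 1797, 1798, 1799, 1804, 1805 → 11.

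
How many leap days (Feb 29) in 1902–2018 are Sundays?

4

Leap years in 1902–2018: 29 of them.
Feb 29 weekday advances by 5 (mod 7) from one leap year to the next four years later (or differs when a century non-leap intervenes).
Leap-day weekdays: 1904:Mon 1908:Sat 1912:Thu 1916:Tue 1920:Sun✓ 1924:Fri 1928:Wed 1932:Mon 1936:Sat 1940:Thu 1944:Tue 1948:Sun✓ 1952:Fri …(3 more)… 1968:Thu 1972:Tue 1976:Sun✓ 1980:Fri 1984:Wed 1988:Mon 1992:Sat 1996:Thu 2000:Tue 2004:Sun✓ 2008:Fri 2012:Wed 2016:Mon
Sunday: 1920, 1948, 1976, 2004 → 4.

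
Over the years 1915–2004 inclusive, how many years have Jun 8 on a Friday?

Track Jun 8's weekday year by year (advancing +1, or +2 across a Feb 29):
  1915: Tue  1916: Thu (+2)  1917: Fri (+1) ✓  1918: Sat (+1)  1919: Sun (+1)
  1920: Tue (+2)  1921: Wed (+1)  1922: Thu (+1)  1923: Fri (+1) ✓  1924: Sun (+2)
  1925: Mon (+1)  1926: Tue (+1)  1927: Wed (+1)  1928: Fri (+2) ✓  … (62 more years) …
  1991: Sat (+1)  1992: Mon (+2)  1993: Tue (+1)  1994: Wed (+1)  1995: Thu (+1)
  1996: Sat (+2)  1997: Sun (+1)  1998: Mon (+1)  1999: Tue (+1)  2000: Thu (+2)
  2001: Fri (+1) ✓  2002: Sat (+1)  2003: Sun (+1)  2004: Tue (+2)
Friday years: 1917, 1923, 1928, 1934, 1945, 1951, 1956, 1962, 1973, 1979, 1984, 1990, 2001 — 13 in total.

13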